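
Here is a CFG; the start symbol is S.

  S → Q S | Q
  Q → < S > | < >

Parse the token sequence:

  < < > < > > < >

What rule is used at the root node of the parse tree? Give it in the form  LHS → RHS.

[S [Q < [S [Q < >] [S [Q < >]]] >] [S [Q < >]]]

S → Q S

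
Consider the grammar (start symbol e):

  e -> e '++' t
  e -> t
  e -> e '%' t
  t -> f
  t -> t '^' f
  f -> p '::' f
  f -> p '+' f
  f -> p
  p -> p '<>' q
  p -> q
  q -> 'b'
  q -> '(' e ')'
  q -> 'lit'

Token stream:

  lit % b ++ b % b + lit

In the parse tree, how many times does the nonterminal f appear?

[e [e [e [e [t [f [p [q lit]]]]] % [t [f [p [q b]]]]] ++ [t [f [p [q b]]]]] % [t [f [p [q b]] + [f [p [q lit]]]]]]

5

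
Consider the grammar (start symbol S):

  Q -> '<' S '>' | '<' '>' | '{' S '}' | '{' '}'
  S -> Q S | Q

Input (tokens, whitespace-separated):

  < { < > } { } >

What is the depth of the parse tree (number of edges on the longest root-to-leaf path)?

[S [Q < [S [Q { [S [Q < >]] }] [S [Q { }]]] >]]

6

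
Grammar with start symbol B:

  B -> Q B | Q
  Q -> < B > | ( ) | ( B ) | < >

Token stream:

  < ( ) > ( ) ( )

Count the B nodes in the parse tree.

[B [Q < [B [Q ( )]] >] [B [Q ( )] [B [Q ( )]]]]

4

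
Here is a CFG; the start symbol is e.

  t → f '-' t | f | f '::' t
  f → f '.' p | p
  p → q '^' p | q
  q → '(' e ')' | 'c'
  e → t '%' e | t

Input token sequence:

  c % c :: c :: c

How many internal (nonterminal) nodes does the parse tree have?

[e [t [f [p [q c]]]] % [e [t [f [p [q c]]] :: [t [f [p [q c]]] :: [t [f [p [q c]]]]]]]]

18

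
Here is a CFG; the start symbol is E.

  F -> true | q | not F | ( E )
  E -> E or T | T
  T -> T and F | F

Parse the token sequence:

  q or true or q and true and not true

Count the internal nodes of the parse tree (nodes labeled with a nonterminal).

14

[E [E [E [T [F q]]] or [T [F true]]] or [T [T [T [F q]] and [F true]] and [F not [F true]]]]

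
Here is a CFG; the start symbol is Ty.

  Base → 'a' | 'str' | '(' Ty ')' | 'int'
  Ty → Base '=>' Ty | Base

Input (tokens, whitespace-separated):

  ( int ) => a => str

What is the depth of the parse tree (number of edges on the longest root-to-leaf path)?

4

[Ty [Base ( [Ty [Base int]] )] => [Ty [Base a] => [Ty [Base str]]]]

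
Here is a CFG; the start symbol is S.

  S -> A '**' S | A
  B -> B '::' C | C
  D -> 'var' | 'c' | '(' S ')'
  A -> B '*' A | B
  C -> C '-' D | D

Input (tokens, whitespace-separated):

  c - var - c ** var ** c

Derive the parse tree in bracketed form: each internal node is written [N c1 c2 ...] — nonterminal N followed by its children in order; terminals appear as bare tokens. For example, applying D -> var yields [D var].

[S [A [B [C [C [C [D c]] - [D var]] - [D c]]]] ** [S [A [B [C [D var]]]] ** [S [A [B [C [D c]]]]]]]

S
A ** S
B ** S
C ** S
C - D ** S
C - D - D ** S
D - D - D ** S
c - D - D ** S
c - var - D ** S
c - var - c ** S
c - var - c ** A ** S
c - var - c ** B ** S
c - var - c ** C ** S
c - var - c ** D ** S
c - var - c ** var ** S
c - var - c ** var ** A
c - var - c ** var ** B
c - var - c ** var ** C
c - var - c ** var ** D
c - var - c ** var ** c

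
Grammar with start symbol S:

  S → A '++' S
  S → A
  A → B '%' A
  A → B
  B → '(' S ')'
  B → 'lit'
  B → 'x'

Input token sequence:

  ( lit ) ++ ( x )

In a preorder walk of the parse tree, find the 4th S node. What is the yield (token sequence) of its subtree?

[S [A [B ( [S [A [B lit]]] )]] ++ [S [A [B ( [S [A [B x]]] )]]]]

x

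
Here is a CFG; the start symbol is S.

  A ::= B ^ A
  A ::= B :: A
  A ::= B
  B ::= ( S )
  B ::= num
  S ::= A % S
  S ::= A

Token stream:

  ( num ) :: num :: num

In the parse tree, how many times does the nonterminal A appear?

[S [A [B ( [S [A [B num]]] )] :: [A [B num] :: [A [B num]]]]]

4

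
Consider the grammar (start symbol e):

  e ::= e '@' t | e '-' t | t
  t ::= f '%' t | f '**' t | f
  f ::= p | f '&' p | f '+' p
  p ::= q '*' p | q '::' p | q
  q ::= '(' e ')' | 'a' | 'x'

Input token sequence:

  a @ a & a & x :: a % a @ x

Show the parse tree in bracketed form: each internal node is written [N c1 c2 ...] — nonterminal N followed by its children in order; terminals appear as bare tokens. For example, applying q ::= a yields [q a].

[e [e [e [t [f [p [q a]]]]] @ [t [f [f [f [p [q a]]] & [p [q a]]] & [p [q x] :: [p [q a]]]] % [t [f [p [q a]]]]]] @ [t [f [p [q x]]]]]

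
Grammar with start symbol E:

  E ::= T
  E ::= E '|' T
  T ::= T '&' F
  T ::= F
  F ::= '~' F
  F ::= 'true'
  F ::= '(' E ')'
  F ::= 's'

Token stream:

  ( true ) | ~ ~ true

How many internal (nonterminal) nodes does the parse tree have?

[E [E [T [F ( [E [T [F true]]] )]]] | [T [F ~ [F ~ [F true]]]]]

11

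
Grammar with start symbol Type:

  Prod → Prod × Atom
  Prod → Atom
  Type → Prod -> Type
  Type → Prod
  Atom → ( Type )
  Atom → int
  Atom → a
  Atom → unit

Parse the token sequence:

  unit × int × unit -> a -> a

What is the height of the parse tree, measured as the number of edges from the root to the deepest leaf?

5

[Type [Prod [Prod [Prod [Atom unit]] × [Atom int]] × [Atom unit]] -> [Type [Prod [Atom a]] -> [Type [Prod [Atom a]]]]]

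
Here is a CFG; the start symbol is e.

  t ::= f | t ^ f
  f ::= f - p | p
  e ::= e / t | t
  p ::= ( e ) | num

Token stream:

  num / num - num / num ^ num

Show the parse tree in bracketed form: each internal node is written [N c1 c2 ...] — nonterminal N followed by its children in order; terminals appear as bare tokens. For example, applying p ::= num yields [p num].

[e [e [e [t [f [p num]]]] / [t [f [f [p num]] - [p num]]]] / [t [t [f [p num]]] ^ [f [p num]]]]

e
e / t
e / t / t
t / t / t
f / t / t
p / t / t
num / t / t
num / f / t
num / f - p / t
num / p - p / t
num / num - p / t
num / num - num / t
num / num - num / t ^ f
num / num - num / f ^ f
num / num - num / p ^ f
num / num - num / num ^ f
num / num - num / num ^ p
num / num - num / num ^ num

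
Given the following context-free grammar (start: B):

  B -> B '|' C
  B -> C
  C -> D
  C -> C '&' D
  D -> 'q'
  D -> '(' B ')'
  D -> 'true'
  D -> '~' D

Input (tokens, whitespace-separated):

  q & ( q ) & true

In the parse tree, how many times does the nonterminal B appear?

[B [C [C [C [D q]] & [D ( [B [C [D q]]] )]] & [D true]]]

2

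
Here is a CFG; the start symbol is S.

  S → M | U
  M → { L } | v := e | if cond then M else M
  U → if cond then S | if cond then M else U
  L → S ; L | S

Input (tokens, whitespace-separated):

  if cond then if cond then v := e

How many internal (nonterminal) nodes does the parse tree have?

6

[S [U if cond then [S [U if cond then [S [M v := e]]]]]]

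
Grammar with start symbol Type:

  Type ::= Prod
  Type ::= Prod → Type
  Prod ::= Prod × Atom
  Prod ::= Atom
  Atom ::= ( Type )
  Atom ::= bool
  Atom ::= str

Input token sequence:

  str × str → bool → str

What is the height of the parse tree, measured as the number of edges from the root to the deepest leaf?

[Type [Prod [Prod [Atom str]] × [Atom str]] → [Type [Prod [Atom bool]] → [Type [Prod [Atom str]]]]]

5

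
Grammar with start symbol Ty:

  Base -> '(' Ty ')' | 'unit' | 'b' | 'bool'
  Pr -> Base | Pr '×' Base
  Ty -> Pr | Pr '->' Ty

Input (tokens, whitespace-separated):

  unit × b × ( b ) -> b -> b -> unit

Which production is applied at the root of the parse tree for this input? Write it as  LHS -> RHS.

Ty -> Pr '->' Ty

[Ty [Pr [Pr [Pr [Base unit]] × [Base b]] × [Base ( [Ty [Pr [Base b]]] )]] -> [Ty [Pr [Base b]] -> [Ty [Pr [Base b]] -> [Ty [Pr [Base unit]]]]]]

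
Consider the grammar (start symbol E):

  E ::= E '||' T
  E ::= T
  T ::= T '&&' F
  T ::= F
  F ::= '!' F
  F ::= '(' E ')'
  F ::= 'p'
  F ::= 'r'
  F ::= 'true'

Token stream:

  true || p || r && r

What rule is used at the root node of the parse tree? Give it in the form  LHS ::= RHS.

E ::= E '||' T

[E [E [E [T [F true]]] || [T [F p]]] || [T [T [F r]] && [F r]]]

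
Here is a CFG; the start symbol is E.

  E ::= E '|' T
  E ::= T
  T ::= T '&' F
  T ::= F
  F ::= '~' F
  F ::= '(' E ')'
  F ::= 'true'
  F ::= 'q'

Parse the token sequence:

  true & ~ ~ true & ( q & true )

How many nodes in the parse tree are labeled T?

5

[E [T [T [T [F true]] & [F ~ [F ~ [F true]]]] & [F ( [E [T [T [F q]] & [F true]]] )]]]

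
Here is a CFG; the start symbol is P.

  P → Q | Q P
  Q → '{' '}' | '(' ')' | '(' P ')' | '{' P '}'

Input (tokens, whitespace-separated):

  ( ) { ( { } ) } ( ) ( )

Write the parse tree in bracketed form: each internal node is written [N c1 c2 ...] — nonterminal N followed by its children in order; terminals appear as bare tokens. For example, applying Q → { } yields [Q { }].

[P [Q ( )] [P [Q { [P [Q ( [P [Q { }]] )]] }] [P [Q ( )] [P [Q ( )]]]]]

P
Q P
( ) P
( ) Q P
( ) { P } P
( ) { Q } P
( ) { ( P ) } P
( ) { ( Q ) } P
( ) { ( { } ) } P
( ) { ( { } ) } Q P
( ) { ( { } ) } ( ) P
( ) { ( { } ) } ( ) Q
( ) { ( { } ) } ( ) ( )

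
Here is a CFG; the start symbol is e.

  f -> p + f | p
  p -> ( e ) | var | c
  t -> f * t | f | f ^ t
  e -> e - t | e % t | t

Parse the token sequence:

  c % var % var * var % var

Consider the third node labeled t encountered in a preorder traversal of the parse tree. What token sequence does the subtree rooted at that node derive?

[e [e [e [e [t [f [p c]]]] % [t [f [p var]]]] % [t [f [p var]] * [t [f [p var]]]]] % [t [f [p var]]]]

var * var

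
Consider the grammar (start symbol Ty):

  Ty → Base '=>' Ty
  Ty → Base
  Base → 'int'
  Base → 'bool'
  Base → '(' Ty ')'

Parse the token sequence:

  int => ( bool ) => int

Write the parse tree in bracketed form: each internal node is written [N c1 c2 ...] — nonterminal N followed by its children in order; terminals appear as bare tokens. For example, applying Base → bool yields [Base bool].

[Ty [Base int] => [Ty [Base ( [Ty [Base bool]] )] => [Ty [Base int]]]]

Ty
Base => Ty
int => Ty
int => Base => Ty
int => ( Ty ) => Ty
int => ( Base ) => Ty
int => ( bool ) => Ty
int => ( bool ) => Base
int => ( bool ) => int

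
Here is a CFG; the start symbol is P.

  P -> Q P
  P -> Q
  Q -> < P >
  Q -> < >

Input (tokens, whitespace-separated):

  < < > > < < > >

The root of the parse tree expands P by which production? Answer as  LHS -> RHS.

[P [Q < [P [Q < >]] >] [P [Q < [P [Q < >]] >]]]

P -> Q P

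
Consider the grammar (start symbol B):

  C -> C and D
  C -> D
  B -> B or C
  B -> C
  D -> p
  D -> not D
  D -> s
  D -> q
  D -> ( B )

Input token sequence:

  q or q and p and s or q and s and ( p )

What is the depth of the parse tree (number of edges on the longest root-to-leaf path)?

6

[B [B [B [C [D q]]] or [C [C [C [D q]] and [D p]] and [D s]]] or [C [C [C [D q]] and [D s]] and [D ( [B [C [D p]]] )]]]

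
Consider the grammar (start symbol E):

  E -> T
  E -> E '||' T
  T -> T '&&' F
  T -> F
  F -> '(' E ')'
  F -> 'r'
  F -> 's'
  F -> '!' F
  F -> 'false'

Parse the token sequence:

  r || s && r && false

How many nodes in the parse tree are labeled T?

[E [E [T [F r]]] || [T [T [T [F s]] && [F r]] && [F false]]]

4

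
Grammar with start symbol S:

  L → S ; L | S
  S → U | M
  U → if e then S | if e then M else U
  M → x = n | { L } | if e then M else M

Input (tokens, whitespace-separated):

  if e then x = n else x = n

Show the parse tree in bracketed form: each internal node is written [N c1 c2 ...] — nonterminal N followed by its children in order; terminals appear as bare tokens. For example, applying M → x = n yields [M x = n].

S
M
if e then M else M
if e then x = n else M
if e then x = n else x = n

[S [M if e then [M x = n] else [M x = n]]]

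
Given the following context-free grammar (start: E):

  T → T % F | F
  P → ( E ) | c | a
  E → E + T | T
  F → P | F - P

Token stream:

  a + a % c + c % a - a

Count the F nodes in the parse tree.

6

[E [E [E [T [F [P a]]]] + [T [T [F [P a]]] % [F [P c]]]] + [T [T [F [P c]]] % [F [F [P a]] - [P a]]]]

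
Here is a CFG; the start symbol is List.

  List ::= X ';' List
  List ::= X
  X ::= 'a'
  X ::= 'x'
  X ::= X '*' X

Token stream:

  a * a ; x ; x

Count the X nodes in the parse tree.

5

[List [X [X a] * [X a]] ; [List [X x] ; [List [X x]]]]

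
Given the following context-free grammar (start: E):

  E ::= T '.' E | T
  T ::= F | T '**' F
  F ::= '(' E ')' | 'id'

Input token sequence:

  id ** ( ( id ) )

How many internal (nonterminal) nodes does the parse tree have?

[E [T [T [F id]] ** [F ( [E [T [F ( [E [T [F id]]] )]]] )]]]

11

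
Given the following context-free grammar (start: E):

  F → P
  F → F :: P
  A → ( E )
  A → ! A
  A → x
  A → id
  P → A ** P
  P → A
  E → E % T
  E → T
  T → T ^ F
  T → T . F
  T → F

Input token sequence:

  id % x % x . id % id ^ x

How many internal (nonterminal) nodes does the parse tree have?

28

[E [E [E [E [T [F [P [A id]]]]] % [T [F [P [A x]]]]] % [T [T [F [P [A x]]]] . [F [P [A id]]]]] % [T [T [F [P [A id]]]] ^ [F [P [A x]]]]]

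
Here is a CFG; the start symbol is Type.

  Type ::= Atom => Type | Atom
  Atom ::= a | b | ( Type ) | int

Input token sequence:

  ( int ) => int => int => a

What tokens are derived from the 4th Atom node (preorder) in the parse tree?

[Type [Atom ( [Type [Atom int]] )] => [Type [Atom int] => [Type [Atom int] => [Type [Atom a]]]]]

int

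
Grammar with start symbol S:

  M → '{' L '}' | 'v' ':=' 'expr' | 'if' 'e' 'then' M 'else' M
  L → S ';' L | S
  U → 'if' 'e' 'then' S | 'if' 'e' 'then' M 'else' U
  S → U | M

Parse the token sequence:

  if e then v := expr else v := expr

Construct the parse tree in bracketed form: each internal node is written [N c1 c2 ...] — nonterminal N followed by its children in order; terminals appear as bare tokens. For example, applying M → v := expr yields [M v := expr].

S
M
if e then M else M
if e then v := expr else M
if e then v := expr else v := expr

[S [M if e then [M v := expr] else [M v := expr]]]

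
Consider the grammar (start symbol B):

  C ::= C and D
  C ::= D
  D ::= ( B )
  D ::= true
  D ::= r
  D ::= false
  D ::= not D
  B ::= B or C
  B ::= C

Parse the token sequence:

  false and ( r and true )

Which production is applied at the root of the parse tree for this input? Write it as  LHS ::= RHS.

B ::= C

[B [C [C [D false]] and [D ( [B [C [C [D r]] and [D true]]] )]]]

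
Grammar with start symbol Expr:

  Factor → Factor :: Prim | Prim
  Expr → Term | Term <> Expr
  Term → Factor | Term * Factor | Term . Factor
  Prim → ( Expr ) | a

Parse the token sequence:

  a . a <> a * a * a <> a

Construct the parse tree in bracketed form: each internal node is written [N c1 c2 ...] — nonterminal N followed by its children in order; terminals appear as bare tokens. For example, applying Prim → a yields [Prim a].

Expr
Term <> Expr
Term . Factor <> Expr
Factor . Factor <> Expr
Prim . Factor <> Expr
a . Factor <> Expr
a . Prim <> Expr
a . a <> Expr
a . a <> Term <> Expr
a . a <> Term * Factor <> Expr
a . a <> Term * Factor * Factor <> Expr
a . a <> Factor * Factor * Factor <> Expr
a . a <> Prim * Factor * Factor <> Expr
a . a <> a * Factor * Factor <> Expr
a . a <> a * Prim * Factor <> Expr
a . a <> a * a * Factor <> Expr
a . a <> a * a * Prim <> Expr
a . a <> a * a * a <> Expr
a . a <> a * a * a <> Term
a . a <> a * a * a <> Factor
a . a <> a * a * a <> Prim
a . a <> a * a * a <> a

[Expr [Term [Term [Factor [Prim a]]] . [Factor [Prim a]]] <> [Expr [Term [Term [Term [Factor [Prim a]]] * [Factor [Prim a]]] * [Factor [Prim a]]] <> [Expr [Term [Factor [Prim a]]]]]]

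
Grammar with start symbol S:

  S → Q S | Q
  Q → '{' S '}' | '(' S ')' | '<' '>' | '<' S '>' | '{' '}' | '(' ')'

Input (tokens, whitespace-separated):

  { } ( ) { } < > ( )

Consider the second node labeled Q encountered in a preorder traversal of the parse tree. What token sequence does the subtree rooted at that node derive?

( )

[S [Q { }] [S [Q ( )] [S [Q { }] [S [Q < >] [S [Q ( )]]]]]]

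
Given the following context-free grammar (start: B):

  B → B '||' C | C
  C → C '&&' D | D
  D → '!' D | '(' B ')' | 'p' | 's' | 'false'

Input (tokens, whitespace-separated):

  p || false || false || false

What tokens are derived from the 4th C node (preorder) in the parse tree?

[B [B [B [B [C [D p]]] || [C [D false]]] || [C [D false]]] || [C [D false]]]

false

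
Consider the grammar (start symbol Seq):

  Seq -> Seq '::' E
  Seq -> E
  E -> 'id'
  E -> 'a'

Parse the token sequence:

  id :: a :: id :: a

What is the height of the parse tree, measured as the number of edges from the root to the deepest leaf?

[Seq [Seq [Seq [Seq [E id]] :: [E a]] :: [E id]] :: [E a]]

5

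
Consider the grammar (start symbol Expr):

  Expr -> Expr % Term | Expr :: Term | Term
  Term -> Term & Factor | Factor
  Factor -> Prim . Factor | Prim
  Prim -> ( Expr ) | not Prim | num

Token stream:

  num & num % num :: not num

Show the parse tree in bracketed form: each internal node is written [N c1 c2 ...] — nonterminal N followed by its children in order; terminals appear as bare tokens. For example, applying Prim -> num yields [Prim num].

[Expr [Expr [Expr [Term [Term [Factor [Prim num]]] & [Factor [Prim num]]]] % [Term [Factor [Prim num]]]] :: [Term [Factor [Prim not [Prim num]]]]]

Expr
Expr :: Term
Expr % Term :: Term
Term % Term :: Term
Term & Factor % Term :: Term
Factor & Factor % Term :: Term
Prim & Factor % Term :: Term
num & Factor % Term :: Term
num & Prim % Term :: Term
num & num % Term :: Term
num & num % Factor :: Term
num & num % Prim :: Term
num & num % num :: Term
num & num % num :: Factor
num & num % num :: Prim
num & num % num :: not Prim
num & num % num :: not num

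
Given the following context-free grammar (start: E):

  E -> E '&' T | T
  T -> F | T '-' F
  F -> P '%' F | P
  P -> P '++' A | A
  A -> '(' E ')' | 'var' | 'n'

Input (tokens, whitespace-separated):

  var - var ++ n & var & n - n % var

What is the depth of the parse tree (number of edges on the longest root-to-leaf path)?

8

[E [E [E [T [T [F [P [A var]]]] - [F [P [P [A var]] ++ [A n]]]]] & [T [F [P [A var]]]]] & [T [T [F [P [A n]]]] - [F [P [A n]] % [F [P [A var]]]]]]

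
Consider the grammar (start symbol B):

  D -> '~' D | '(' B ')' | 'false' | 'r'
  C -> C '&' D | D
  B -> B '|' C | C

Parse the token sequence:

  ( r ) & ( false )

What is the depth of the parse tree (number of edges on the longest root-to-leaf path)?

7

[B [C [C [D ( [B [C [D r]]] )]] & [D ( [B [C [D false]]] )]]]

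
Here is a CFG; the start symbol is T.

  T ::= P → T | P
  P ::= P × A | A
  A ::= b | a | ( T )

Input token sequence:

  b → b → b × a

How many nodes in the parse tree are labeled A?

4

[T [P [A b]] → [T [P [A b]] → [T [P [P [A b]] × [A a]]]]]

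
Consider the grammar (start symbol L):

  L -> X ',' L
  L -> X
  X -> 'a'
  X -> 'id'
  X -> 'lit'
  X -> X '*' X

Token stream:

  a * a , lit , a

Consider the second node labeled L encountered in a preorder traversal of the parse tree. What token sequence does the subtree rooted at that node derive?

[L [X [X a] * [X a]] , [L [X lit] , [L [X a]]]]

lit , a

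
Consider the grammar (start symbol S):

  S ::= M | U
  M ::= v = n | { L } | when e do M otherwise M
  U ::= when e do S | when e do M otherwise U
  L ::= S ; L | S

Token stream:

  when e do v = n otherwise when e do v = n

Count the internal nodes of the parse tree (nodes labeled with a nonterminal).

[S [U when e do [M v = n] otherwise [U when e do [S [M v = n]]]]]

6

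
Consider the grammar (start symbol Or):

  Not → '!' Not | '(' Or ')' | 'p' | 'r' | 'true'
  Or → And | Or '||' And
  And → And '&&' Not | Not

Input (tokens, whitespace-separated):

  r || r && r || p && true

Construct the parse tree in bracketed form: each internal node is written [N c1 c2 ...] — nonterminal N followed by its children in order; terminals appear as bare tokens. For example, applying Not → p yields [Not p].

Or
Or || And
Or || And || And
And || And || And
Not || And || And
r || And || And
r || And && Not || And
r || Not && Not || And
r || r && Not || And
r || r && r || And
r || r && r || And && Not
r || r && r || Not && Not
r || r && r || p && Not
r || r && r || p && true

[Or [Or [Or [And [Not r]]] || [And [And [Not r]] && [Not r]]] || [And [And [Not p]] && [Not true]]]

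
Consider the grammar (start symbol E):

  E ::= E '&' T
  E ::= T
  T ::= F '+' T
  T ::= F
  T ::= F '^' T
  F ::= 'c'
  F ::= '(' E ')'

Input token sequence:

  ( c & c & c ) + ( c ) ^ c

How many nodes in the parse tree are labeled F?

[E [T [F ( [E [E [E [T [F c]]] & [T [F c]]] & [T [F c]]] )] + [T [F ( [E [T [F c]]] )] ^ [T [F c]]]]]

7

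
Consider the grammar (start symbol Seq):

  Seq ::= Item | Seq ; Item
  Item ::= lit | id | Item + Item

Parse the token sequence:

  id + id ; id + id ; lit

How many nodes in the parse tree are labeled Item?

[Seq [Seq [Seq [Item [Item id] + [Item id]]] ; [Item [Item id] + [Item id]]] ; [Item lit]]

7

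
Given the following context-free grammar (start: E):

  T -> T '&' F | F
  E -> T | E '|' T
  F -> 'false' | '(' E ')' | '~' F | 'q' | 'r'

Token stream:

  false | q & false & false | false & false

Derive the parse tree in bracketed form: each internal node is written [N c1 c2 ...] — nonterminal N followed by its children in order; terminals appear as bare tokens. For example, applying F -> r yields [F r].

E
E | T
E | T | T
T | T | T
F | T | T
false | T | T
false | T & F | T
false | T & F & F | T
false | F & F & F | T
false | q & F & F | T
false | q & false & F | T
false | q & false & false | T
false | q & false & false | T & F
false | q & false & false | F & F
false | q & false & false | false & F
false | q & false & false | false & false

[E [E [E [T [F false]]] | [T [T [T [F q]] & [F false]] & [F false]]] | [T [T [F false]] & [F false]]]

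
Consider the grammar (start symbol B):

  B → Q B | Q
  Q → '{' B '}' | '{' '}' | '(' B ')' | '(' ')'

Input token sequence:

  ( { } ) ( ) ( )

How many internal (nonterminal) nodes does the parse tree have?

8

[B [Q ( [B [Q { }]] )] [B [Q ( )] [B [Q ( )]]]]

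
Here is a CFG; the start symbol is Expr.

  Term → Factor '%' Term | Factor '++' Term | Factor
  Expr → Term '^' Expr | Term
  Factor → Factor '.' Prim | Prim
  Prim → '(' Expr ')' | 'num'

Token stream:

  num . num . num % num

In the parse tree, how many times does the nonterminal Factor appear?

[Expr [Term [Factor [Factor [Factor [Prim num]] . [Prim num]] . [Prim num]] % [Term [Factor [Prim num]]]]]

4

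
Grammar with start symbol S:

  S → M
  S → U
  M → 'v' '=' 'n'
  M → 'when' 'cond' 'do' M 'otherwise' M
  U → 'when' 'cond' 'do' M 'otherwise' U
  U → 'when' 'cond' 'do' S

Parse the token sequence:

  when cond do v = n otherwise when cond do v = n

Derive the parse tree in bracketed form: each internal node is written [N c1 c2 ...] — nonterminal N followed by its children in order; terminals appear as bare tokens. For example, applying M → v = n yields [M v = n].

[S [U when cond do [M v = n] otherwise [U when cond do [S [M v = n]]]]]

S
U
when cond do M otherwise U
when cond do v = n otherwise U
when cond do v = n otherwise when cond do S
when cond do v = n otherwise when cond do M
when cond do v = n otherwise when cond do v = n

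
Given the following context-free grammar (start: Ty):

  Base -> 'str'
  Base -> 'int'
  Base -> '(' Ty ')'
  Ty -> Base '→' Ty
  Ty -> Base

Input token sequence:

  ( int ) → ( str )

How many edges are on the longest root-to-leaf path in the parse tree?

[Ty [Base ( [Ty [Base int]] )] → [Ty [Base ( [Ty [Base str]] )]]]

5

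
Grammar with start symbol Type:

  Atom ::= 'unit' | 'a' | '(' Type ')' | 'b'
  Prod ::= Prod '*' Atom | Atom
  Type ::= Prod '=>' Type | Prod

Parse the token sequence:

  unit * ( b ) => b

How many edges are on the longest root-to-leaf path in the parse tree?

6

[Type [Prod [Prod [Atom unit]] * [Atom ( [Type [Prod [Atom b]]] )]] => [Type [Prod [Atom b]]]]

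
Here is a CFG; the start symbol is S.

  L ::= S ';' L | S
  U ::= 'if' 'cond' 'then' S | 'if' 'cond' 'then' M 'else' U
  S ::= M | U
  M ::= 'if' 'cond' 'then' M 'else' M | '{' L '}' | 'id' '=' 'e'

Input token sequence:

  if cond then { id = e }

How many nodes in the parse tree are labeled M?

[S [U if cond then [S [M { [L [S [M id = e]]] }]]]]

2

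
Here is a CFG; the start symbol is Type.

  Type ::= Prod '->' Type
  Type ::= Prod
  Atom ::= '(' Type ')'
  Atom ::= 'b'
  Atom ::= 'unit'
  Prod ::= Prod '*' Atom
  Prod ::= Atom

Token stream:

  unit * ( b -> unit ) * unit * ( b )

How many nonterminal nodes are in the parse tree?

[Type [Prod [Prod [Prod [Prod [Atom unit]] * [Atom ( [Type [Prod [Atom b]] -> [Type [Prod [Atom unit]]]] )]] * [Atom unit]] * [Atom ( [Type [Prod [Atom b]]] )]]]

18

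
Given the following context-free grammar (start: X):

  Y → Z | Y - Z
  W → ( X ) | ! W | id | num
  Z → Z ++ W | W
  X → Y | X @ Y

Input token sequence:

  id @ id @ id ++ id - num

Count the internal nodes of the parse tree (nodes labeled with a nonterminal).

[X [X [X [Y [Z [W id]]]] @ [Y [Z [W id]]]] @ [Y [Y [Z [Z [W id]] ++ [W id]]] - [Z [W num]]]]

17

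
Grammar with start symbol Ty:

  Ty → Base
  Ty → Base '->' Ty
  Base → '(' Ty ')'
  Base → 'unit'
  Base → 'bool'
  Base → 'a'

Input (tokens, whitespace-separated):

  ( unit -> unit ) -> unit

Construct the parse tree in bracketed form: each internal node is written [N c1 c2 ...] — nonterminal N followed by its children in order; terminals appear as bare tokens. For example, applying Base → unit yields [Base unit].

[Ty [Base ( [Ty [Base unit] -> [Ty [Base unit]]] )] -> [Ty [Base unit]]]

Ty
Base -> Ty
( Ty ) -> Ty
( Base -> Ty ) -> Ty
( unit -> Ty ) -> Ty
( unit -> Base ) -> Ty
( unit -> unit ) -> Ty
( unit -> unit ) -> Base
( unit -> unit ) -> unit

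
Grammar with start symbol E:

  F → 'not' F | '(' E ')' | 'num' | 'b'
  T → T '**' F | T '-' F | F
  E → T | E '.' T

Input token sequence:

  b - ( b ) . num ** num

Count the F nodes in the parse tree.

[E [E [T [T [F b]] - [F ( [E [T [F b]]] )]]] . [T [T [F num]] ** [F num]]]

5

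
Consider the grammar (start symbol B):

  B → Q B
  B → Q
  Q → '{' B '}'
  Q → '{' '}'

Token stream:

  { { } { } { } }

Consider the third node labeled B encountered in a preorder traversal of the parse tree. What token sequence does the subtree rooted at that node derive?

{ } { }

[B [Q { [B [Q { }] [B [Q { }] [B [Q { }]]]] }]]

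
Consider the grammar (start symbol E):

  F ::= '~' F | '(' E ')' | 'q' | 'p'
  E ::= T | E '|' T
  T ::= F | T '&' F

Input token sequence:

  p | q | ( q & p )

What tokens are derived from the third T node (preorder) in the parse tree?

[E [E [E [T [F p]]] | [T [F q]]] | [T [F ( [E [T [T [F q]] & [F p]]] )]]]

( q & p )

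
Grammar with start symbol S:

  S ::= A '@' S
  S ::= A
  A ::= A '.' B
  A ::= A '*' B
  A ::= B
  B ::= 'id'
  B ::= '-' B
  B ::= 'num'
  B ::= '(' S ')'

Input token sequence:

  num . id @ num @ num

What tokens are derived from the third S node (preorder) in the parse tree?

num

[S [A [A [B num]] . [B id]] @ [S [A [B num]] @ [S [A [B num]]]]]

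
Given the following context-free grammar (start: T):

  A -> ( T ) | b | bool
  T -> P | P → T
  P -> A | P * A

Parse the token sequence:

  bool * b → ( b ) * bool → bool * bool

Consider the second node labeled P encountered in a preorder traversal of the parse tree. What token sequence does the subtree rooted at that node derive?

bool

[T [P [P [A bool]] * [A b]] → [T [P [P [A ( [T [P [A b]]] )]] * [A bool]] → [T [P [P [A bool]] * [A bool]]]]]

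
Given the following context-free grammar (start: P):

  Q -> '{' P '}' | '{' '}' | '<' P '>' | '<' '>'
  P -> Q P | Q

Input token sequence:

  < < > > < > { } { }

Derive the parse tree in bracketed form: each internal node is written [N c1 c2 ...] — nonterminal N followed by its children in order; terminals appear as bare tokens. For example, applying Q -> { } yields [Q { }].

[P [Q < [P [Q < >]] >] [P [Q < >] [P [Q { }] [P [Q { }]]]]]

P
Q P
< P > P
< Q > P
< < > > P
< < > > Q P
< < > > < > P
< < > > < > Q P
< < > > < > { } P
< < > > < > { } Q
< < > > < > { } { }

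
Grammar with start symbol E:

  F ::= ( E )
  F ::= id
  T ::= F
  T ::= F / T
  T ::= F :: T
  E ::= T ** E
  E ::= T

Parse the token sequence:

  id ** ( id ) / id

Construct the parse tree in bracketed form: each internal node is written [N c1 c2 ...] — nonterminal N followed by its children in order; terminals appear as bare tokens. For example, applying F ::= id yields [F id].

E
T ** E
F ** E
id ** E
id ** T
id ** F / T
id ** ( E ) / T
id ** ( T ) / T
id ** ( F ) / T
id ** ( id ) / T
id ** ( id ) / F
id ** ( id ) / id

[E [T [F id]] ** [E [T [F ( [E [T [F id]]] )] / [T [F id]]]]]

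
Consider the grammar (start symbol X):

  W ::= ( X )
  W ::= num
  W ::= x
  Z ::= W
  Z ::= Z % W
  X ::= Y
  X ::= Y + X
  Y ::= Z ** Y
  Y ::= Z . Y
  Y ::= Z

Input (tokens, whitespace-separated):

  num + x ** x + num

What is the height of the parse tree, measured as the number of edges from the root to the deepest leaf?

[X [Y [Z [W num]]] + [X [Y [Z [W x]] ** [Y [Z [W x]]]] + [X [Y [Z [W num]]]]]]

6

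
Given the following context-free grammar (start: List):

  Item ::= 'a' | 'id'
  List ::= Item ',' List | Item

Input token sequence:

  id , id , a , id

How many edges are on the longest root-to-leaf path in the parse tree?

[List [Item id] , [List [Item id] , [List [Item a] , [List [Item id]]]]]

5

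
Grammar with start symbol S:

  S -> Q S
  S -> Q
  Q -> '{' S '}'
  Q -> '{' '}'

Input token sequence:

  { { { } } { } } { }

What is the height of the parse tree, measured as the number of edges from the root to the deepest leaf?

6

[S [Q { [S [Q { [S [Q { }]] }] [S [Q { }]]] }] [S [Q { }]]]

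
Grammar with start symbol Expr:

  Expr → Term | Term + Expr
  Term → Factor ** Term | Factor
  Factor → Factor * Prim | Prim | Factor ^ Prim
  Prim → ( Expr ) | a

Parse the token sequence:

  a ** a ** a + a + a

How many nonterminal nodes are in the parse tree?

[Expr [Term [Factor [Prim a]] ** [Term [Factor [Prim a]] ** [Term [Factor [Prim a]]]]] + [Expr [Term [Factor [Prim a]]] + [Expr [Term [Factor [Prim a]]]]]]

18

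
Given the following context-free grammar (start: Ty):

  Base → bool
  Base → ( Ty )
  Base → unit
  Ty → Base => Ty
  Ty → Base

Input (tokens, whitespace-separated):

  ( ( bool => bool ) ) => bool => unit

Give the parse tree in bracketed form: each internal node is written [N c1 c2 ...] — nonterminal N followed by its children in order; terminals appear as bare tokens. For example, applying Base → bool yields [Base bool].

[Ty [Base ( [Ty [Base ( [Ty [Base bool] => [Ty [Base bool]]] )]] )] => [Ty [Base bool] => [Ty [Base unit]]]]

Ty
Base => Ty
( Ty ) => Ty
( Base ) => Ty
( ( Ty ) ) => Ty
( ( Base => Ty ) ) => Ty
( ( bool => Ty ) ) => Ty
( ( bool => Base ) ) => Ty
( ( bool => bool ) ) => Ty
( ( bool => bool ) ) => Base => Ty
( ( bool => bool ) ) => bool => Ty
( ( bool => bool ) ) => bool => Base
( ( bool => bool ) ) => bool => unit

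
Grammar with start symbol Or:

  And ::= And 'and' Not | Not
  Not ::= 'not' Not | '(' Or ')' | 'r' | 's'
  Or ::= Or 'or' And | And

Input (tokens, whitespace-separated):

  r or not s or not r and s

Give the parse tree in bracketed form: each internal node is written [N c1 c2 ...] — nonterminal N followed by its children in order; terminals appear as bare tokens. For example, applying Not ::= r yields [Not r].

Or
Or or And
Or or And or And
And or And or And
Not or And or And
r or And or And
r or Not or And
r or not Not or And
r or not s or And
r or not s or And and Not
r or not s or Not and Not
r or not s or not Not and Not
r or not s or not r and Not
r or not s or not r and s

[Or [Or [Or [And [Not r]]] or [And [Not not [Not s]]]] or [And [And [Not not [Not r]]] and [Not s]]]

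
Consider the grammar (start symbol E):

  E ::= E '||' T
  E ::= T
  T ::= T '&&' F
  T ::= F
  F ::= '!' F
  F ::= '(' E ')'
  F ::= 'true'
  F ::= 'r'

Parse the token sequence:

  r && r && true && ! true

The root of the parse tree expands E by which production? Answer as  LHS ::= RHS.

E ::= T

[E [T [T [T [T [F r]] && [F r]] && [F true]] && [F ! [F true]]]]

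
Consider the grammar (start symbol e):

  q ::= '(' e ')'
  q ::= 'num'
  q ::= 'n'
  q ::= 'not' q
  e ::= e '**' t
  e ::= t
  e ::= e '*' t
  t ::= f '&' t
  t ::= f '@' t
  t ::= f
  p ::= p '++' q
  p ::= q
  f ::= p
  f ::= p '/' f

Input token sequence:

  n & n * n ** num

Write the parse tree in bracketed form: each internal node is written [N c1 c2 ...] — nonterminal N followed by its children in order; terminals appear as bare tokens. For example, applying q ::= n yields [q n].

[e [e [e [t [f [p [q n]]] & [t [f [p [q n]]]]]] * [t [f [p [q n]]]]] ** [t [f [p [q num]]]]]

e
e ** t
e * t ** t
t * t ** t
f & t * t ** t
p & t * t ** t
q & t * t ** t
n & t * t ** t
n & f * t ** t
n & p * t ** t
n & q * t ** t
n & n * t ** t
n & n * f ** t
n & n * p ** t
n & n * q ** t
n & n * n ** t
n & n * n ** f
n & n * n ** p
n & n * n ** q
n & n * n ** num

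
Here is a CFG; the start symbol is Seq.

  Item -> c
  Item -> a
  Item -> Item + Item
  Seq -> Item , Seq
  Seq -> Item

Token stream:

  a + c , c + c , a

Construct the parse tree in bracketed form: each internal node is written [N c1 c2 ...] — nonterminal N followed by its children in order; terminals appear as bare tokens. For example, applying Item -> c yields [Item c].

Seq
Item , Seq
Item + Item , Seq
a + Item , Seq
a + c , Seq
a + c , Item , Seq
a + c , Item + Item , Seq
a + c , c + Item , Seq
a + c , c + c , Seq
a + c , c + c , Item
a + c , c + c , a

[Seq [Item [Item a] + [Item c]] , [Seq [Item [Item c] + [Item c]] , [Seq [Item a]]]]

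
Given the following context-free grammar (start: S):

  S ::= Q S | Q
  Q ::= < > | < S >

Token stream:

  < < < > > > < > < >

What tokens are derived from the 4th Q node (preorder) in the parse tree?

[S [Q < [S [Q < [S [Q < >]] >]] >] [S [Q < >] [S [Q < >]]]]

< >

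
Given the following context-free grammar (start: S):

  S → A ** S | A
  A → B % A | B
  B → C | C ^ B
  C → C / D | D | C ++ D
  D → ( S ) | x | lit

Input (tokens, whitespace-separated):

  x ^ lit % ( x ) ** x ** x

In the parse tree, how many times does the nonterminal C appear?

6

[S [A [B [C [D x]] ^ [B [C [D lit]]]] % [A [B [C [D ( [S [A [B [C [D x]]]]] )]]]]] ** [S [A [B [C [D x]]]] ** [S [A [B [C [D x]]]]]]]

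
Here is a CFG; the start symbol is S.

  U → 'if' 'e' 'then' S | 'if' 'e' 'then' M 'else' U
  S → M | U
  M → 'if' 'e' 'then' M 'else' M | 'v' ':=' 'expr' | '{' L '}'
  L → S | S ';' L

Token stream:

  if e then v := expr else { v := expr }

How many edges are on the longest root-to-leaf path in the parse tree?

[S [M if e then [M v := expr] else [M { [L [S [M v := expr]]] }]]]

6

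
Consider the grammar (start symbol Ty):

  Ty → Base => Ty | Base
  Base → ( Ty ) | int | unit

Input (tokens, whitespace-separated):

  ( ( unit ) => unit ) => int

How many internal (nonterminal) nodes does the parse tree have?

[Ty [Base ( [Ty [Base ( [Ty [Base unit]] )] => [Ty [Base unit]]] )] => [Ty [Base int]]]

10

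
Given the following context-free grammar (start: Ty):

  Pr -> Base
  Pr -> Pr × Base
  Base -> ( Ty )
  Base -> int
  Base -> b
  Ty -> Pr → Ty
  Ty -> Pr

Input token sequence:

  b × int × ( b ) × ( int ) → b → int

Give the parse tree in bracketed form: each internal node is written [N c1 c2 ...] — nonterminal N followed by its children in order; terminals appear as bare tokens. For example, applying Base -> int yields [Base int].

Ty
Pr → Ty
Pr × Base → Ty
Pr × Base × Base → Ty
Pr × Base × Base × Base → Ty
Base × Base × Base × Base → Ty
b × Base × Base × Base → Ty
b × int × Base × Base → Ty
b × int × ( Ty ) × Base → Ty
b × int × ( Pr ) × Base → Ty
b × int × ( Base ) × Base → Ty
b × int × ( b ) × Base → Ty
b × int × ( b ) × ( Ty ) → Ty
b × int × ( b ) × ( Pr ) → Ty
b × int × ( b ) × ( Base ) → Ty
b × int × ( b ) × ( int ) → Ty
b × int × ( b ) × ( int ) → Pr → Ty
b × int × ( b ) × ( int ) → Base → Ty
b × int × ( b ) × ( int ) → b → Ty
b × int × ( b ) × ( int ) → b → Pr
b × int × ( b ) × ( int ) → b → Base
b × int × ( b ) × ( int ) → b → int

[Ty [Pr [Pr [Pr [Pr [Base b]] × [Base int]] × [Base ( [Ty [Pr [Base b]]] )]] × [Base ( [Ty [Pr [Base int]]] )]] → [Ty [Pr [Base b]] → [Ty [Pr [Base int]]]]]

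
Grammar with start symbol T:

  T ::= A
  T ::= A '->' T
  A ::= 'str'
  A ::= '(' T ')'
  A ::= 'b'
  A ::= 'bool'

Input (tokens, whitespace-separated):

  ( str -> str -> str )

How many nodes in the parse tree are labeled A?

4

[T [A ( [T [A str] -> [T [A str] -> [T [A str]]]] )]]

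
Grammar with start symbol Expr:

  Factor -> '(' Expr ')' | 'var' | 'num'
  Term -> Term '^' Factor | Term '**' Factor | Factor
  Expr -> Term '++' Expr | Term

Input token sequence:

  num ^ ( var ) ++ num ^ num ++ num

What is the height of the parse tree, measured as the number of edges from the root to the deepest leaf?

6

[Expr [Term [Term [Factor num]] ^ [Factor ( [Expr [Term [Factor var]]] )]] ++ [Expr [Term [Term [Factor num]] ^ [Factor num]] ++ [Expr [Term [Factor num]]]]]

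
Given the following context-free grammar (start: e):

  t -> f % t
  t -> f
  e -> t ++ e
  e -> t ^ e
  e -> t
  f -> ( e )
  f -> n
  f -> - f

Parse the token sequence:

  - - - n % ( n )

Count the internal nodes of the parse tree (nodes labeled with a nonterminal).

11

[e [t [f - [f - [f - [f n]]]] % [t [f ( [e [t [f n]]] )]]]]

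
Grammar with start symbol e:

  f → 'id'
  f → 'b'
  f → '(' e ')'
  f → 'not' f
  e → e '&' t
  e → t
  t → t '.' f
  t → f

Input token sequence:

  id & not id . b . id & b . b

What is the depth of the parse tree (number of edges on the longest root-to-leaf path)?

[e [e [e [t [f id]]] & [t [t [t [f not [f id]]] . [f b]] . [f id]]] & [t [t [f b]] . [f b]]]

7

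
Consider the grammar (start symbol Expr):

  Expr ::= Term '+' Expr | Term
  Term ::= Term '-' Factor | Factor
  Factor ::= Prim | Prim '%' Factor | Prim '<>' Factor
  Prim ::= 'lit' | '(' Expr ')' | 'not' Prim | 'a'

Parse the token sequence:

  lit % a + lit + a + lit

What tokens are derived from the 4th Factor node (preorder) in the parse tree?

a

[Expr [Term [Factor [Prim lit] % [Factor [Prim a]]]] + [Expr [Term [Factor [Prim lit]]] + [Expr [Term [Factor [Prim a]]] + [Expr [Term [Factor [Prim lit]]]]]]]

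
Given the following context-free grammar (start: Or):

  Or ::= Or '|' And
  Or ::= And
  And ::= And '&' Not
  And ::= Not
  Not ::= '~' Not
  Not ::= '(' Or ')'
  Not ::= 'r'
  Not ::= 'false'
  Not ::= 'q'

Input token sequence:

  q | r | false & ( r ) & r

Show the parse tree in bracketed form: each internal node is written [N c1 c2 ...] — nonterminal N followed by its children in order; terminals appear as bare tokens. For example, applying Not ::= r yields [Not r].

Or
Or | And
Or | And | And
And | And | And
Not | And | And
q | And | And
q | Not | And
q | r | And
q | r | And & Not
q | r | And & Not & Not
q | r | Not & Not & Not
q | r | false & Not & Not
q | r | false & ( Or ) & Not
q | r | false & ( And ) & Not
q | r | false & ( Not ) & Not
q | r | false & ( r ) & Not
q | r | false & ( r ) & r

[Or [Or [Or [And [Not q]]] | [And [Not r]]] | [And [And [And [Not false]] & [Not ( [Or [And [Not r]]] )]] & [Not r]]]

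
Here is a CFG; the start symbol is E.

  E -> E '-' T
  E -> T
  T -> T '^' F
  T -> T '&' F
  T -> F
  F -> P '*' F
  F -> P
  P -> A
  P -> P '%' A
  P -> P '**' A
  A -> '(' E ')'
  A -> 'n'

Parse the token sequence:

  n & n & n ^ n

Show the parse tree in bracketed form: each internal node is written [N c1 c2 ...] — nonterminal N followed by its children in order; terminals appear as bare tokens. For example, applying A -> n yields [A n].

[E [T [T [T [T [F [P [A n]]]] & [F [P [A n]]]] & [F [P [A n]]]] ^ [F [P [A n]]]]]

E
T
T ^ F
T & F ^ F
T & F & F ^ F
F & F & F ^ F
P & F & F ^ F
A & F & F ^ F
n & F & F ^ F
n & P & F ^ F
n & A & F ^ F
n & n & F ^ F
n & n & P ^ F
n & n & A ^ F
n & n & n ^ F
n & n & n ^ P
n & n & n ^ A
n & n & n ^ n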